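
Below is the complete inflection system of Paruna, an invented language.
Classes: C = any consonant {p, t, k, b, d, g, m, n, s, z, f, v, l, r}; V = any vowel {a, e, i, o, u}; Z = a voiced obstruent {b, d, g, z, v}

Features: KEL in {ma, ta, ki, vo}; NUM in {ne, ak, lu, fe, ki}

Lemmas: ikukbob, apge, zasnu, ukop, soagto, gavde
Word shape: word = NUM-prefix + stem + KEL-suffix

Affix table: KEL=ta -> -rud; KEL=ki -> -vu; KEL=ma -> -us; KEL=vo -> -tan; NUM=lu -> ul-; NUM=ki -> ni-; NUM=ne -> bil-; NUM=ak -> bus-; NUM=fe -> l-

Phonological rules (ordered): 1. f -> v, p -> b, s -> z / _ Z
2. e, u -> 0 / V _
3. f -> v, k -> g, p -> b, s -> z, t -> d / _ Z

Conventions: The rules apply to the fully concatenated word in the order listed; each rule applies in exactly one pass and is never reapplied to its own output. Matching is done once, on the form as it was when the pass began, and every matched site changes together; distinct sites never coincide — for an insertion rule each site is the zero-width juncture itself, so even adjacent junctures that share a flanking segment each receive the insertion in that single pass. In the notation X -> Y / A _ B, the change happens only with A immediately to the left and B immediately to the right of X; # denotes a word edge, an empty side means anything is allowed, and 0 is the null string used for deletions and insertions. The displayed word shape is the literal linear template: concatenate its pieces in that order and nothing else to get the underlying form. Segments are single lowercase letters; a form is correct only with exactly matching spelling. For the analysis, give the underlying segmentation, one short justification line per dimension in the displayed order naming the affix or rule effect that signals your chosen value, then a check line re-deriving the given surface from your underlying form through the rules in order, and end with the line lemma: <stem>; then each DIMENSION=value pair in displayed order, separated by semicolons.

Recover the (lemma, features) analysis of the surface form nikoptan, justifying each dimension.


underlying: ni-ukop-tan
KEL=vo - signalled by the affix -tan
NUM=ki - signalled by the affix ni-
check: niukoptan -> niukoptan -> nikoptan -> nikoptan
lemma: ukop; KEL=vo; NUM=ki


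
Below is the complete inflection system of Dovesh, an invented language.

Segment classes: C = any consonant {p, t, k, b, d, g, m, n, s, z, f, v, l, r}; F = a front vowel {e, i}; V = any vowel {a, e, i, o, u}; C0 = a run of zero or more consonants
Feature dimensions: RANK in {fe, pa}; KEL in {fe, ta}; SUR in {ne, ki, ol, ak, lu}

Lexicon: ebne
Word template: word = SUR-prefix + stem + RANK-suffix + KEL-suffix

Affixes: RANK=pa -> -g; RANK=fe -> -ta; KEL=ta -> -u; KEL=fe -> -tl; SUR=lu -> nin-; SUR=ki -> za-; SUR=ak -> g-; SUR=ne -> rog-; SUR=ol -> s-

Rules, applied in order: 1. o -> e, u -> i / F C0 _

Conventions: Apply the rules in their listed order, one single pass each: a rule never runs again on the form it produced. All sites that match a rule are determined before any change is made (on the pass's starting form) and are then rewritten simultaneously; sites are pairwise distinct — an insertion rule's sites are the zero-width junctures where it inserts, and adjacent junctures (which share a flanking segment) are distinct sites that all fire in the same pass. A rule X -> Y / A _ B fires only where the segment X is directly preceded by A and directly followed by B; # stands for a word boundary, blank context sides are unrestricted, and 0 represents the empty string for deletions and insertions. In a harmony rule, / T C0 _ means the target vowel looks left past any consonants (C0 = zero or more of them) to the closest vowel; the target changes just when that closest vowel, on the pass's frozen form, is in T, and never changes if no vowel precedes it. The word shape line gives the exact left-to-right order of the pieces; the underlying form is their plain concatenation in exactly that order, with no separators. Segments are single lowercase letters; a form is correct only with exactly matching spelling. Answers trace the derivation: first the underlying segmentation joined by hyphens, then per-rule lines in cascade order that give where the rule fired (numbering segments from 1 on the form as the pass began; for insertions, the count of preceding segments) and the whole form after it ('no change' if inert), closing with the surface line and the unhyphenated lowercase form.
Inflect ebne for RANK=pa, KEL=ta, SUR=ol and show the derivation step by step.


underlying: s-ebne-g-u
1. o -> e, u -> i / F C0 _: fires at position(s) 7: sebnegi
surface: sebnegi


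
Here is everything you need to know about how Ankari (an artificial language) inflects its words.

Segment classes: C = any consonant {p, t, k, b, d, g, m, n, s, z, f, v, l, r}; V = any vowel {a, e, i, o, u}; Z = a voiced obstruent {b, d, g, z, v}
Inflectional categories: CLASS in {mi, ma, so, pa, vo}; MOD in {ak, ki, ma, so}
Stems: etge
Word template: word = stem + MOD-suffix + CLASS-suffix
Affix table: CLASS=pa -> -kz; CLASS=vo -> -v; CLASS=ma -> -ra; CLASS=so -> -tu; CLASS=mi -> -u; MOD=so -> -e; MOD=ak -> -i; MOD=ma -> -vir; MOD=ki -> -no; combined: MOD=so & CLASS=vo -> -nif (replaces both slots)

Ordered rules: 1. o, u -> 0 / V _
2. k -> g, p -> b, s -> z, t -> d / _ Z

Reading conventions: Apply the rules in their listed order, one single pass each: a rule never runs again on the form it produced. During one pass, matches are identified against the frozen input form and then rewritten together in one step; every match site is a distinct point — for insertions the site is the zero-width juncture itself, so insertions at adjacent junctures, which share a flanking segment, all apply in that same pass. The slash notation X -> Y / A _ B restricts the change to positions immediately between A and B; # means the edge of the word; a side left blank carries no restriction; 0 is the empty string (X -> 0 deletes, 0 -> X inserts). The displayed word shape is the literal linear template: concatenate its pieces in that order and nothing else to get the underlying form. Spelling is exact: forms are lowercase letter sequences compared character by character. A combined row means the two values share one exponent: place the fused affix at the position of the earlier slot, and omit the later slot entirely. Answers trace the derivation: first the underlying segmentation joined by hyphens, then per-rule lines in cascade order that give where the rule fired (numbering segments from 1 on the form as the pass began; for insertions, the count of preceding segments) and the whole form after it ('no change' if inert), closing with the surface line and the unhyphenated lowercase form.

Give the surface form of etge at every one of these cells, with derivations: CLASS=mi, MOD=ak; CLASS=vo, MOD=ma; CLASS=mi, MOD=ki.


cell CLASS=mi, MOD=ak:
underlying: etge-i-u
1. o, u -> 0 / V _: fires at position(s) 6: etgei
2. k -> g, p -> b, s -> z, t -> d / _ Z: fires at position(s) 2: edgei
surface: edgei

cell CLASS=vo, MOD=ma:
underlying: etge-vir-v
1. o, u -> 0 / V _: no change
2. k -> g, p -> b, s -> z, t -> d / _ Z: fires at position(s) 2: edgevirv
surface: edgevirv

cell CLASS=mi, MOD=ki:
underlying: etge-no-u
1. o, u -> 0 / V _: fires at position(s) 7: etgeno
2. k -> g, p -> b, s -> z, t -> d / _ Z: fires at position(s) 2: edgeno
surface: edgeno


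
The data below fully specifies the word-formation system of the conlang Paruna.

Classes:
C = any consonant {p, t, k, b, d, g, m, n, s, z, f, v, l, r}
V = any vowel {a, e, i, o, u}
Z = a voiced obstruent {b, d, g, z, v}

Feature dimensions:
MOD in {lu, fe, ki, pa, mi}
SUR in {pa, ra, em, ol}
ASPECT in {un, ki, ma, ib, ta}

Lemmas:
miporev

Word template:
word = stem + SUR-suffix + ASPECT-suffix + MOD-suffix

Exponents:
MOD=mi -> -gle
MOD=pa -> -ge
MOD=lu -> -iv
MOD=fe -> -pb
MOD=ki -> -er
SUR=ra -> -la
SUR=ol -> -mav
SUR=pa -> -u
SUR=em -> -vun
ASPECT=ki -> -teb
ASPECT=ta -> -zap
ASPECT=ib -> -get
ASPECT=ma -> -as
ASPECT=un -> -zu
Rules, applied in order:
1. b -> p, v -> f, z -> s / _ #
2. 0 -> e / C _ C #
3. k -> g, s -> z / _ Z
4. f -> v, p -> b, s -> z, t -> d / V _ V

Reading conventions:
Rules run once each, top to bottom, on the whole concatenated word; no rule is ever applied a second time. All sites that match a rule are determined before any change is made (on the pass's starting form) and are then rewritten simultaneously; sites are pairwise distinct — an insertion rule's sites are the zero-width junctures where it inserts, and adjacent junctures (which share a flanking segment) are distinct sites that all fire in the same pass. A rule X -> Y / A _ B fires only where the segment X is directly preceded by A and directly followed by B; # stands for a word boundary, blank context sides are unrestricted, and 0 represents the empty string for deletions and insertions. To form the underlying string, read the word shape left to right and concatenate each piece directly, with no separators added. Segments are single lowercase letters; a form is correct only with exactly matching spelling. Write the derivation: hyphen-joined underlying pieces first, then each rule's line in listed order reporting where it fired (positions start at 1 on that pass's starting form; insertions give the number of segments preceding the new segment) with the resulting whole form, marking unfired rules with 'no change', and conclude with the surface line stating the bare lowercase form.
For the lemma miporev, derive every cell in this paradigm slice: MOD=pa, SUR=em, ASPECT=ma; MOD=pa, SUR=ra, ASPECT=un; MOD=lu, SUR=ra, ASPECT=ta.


cell MOD=pa, SUR=em, ASPECT=ma:
underlying: miporev-vun-as-ge
1. b -> p, v -> f, z -> s / _ #: no change
2. 0 -> e / C _ C #: no change
3. k -> g, s -> z / _ Z: fires at position(s) 12: miporevvunazge
4. f -> v, p -> b, s -> z, t -> d / V _ V: fires at position(s) 3: miborevvunazge
surface: miborevvunazge

cell MOD=pa, SUR=ra, ASPECT=un:
underlying: miporev-la-zu-ge
1. b -> p, v -> f, z -> s / _ #: no change
2. 0 -> e / C _ C #: no change
3. k -> g, s -> z / _ Z: no change
4. f -> v, p -> b, s -> z, t -> d / V _ V: fires at position(s) 3: miborevlazuge
surface: miborevlazuge

cell MOD=lu, SUR=ra, ASPECT=ta:
underlying: miporev-la-zap-iv
1. b -> p, v -> f, z -> s / _ #: fires at position(s) 14: miporevlazapif
2. 0 -> e / C _ C #: no change
3. k -> g, s -> z / _ Z: no change
4. f -> v, p -> b, s -> z, t -> d / V _ V: fires at position(s) 3, 12: miborevlazabif
surface: miborevlazabif


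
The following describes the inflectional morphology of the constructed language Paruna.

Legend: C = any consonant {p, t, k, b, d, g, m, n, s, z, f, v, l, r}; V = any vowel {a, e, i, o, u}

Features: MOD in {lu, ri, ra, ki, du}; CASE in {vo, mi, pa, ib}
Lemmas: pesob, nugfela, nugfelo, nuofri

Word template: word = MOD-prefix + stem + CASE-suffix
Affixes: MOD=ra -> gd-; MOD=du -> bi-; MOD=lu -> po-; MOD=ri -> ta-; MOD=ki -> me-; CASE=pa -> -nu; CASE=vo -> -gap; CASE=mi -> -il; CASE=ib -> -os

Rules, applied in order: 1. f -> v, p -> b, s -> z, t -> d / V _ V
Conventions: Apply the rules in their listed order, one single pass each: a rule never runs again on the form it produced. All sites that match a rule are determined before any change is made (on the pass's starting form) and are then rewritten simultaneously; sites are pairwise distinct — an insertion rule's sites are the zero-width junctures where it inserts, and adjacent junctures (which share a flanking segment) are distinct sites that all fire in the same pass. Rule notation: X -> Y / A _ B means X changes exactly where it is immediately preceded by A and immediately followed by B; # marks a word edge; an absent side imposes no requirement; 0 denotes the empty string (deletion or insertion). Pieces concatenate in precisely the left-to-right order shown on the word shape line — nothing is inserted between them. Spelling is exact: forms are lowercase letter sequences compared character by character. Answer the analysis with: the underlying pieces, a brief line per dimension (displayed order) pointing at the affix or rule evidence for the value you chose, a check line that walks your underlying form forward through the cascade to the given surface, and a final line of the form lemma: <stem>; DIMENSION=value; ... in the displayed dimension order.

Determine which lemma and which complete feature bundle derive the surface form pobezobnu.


underlying: po-pesob-nu
MOD=lu - signalled by the affix po-
CASE=pa - signalled by the affix -nu
check: popesobnu -> pobezobnu
lemma: pesob; MOD=lu; CASE=pa


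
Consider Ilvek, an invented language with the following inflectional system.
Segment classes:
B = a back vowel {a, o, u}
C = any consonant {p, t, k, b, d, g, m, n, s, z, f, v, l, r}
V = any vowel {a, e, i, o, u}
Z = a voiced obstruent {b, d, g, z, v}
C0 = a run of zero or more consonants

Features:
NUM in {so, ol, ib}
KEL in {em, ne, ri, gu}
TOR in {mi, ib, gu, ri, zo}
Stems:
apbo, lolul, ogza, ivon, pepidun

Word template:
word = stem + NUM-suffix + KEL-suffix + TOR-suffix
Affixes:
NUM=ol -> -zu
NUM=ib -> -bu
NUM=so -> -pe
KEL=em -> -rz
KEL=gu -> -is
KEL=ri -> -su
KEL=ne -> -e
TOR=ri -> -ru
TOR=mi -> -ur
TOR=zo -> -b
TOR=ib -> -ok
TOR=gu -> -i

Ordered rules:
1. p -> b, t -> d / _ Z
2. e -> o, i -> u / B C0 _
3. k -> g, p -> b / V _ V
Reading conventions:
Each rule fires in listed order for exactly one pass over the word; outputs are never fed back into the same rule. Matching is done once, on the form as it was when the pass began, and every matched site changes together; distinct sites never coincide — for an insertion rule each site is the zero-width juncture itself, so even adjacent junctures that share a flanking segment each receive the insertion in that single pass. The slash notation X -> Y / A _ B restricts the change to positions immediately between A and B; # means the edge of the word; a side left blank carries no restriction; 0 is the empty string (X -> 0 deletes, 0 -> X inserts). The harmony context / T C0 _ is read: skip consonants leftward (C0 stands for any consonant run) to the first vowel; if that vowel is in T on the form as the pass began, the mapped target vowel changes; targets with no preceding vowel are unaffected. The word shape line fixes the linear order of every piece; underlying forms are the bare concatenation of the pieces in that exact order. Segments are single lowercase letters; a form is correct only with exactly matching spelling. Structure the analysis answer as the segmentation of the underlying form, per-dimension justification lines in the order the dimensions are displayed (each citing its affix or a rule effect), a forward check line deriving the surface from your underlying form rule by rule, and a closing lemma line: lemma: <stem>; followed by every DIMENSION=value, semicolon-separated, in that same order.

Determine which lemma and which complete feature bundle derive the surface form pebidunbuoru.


underlying: pepidun-bu-e-ru
NUM=ib - signalled by the affix -bu
KEL=ne - signalled by the affix -e
TOR=ri - signalled by the affix -ru
check: pepidunbueru -> pepidunbueru -> pepidunbuoru -> pebidunbuoru
lemma: pepidun; NUM=ib; KEL=ne; TOR=ri


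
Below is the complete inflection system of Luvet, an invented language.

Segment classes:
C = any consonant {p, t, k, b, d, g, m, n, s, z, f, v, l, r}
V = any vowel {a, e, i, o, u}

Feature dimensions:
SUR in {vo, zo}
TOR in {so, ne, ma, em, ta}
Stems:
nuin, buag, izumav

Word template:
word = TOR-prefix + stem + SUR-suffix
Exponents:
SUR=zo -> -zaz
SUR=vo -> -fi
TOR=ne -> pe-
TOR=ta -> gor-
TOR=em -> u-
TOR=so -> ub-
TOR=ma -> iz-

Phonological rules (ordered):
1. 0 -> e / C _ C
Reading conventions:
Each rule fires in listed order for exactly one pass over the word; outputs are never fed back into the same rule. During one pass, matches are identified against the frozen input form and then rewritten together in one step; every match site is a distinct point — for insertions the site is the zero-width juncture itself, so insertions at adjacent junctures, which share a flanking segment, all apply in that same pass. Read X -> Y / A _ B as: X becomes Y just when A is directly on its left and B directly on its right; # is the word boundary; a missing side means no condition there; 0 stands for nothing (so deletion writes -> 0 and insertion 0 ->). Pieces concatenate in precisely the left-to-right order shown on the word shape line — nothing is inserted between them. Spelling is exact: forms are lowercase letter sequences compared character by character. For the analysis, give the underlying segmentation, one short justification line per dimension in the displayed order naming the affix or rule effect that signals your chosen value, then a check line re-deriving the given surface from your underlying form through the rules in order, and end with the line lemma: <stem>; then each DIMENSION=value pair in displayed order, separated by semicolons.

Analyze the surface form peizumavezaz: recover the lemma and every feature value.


underlying: pe-izumav-zaz
SUR=zo - signalled by the affix -zaz
TOR=ne - signalled by the affix pe-
check: peizumavzaz -> peizumavezaz
lemma: izumav; SUR=zo; TOR=ne


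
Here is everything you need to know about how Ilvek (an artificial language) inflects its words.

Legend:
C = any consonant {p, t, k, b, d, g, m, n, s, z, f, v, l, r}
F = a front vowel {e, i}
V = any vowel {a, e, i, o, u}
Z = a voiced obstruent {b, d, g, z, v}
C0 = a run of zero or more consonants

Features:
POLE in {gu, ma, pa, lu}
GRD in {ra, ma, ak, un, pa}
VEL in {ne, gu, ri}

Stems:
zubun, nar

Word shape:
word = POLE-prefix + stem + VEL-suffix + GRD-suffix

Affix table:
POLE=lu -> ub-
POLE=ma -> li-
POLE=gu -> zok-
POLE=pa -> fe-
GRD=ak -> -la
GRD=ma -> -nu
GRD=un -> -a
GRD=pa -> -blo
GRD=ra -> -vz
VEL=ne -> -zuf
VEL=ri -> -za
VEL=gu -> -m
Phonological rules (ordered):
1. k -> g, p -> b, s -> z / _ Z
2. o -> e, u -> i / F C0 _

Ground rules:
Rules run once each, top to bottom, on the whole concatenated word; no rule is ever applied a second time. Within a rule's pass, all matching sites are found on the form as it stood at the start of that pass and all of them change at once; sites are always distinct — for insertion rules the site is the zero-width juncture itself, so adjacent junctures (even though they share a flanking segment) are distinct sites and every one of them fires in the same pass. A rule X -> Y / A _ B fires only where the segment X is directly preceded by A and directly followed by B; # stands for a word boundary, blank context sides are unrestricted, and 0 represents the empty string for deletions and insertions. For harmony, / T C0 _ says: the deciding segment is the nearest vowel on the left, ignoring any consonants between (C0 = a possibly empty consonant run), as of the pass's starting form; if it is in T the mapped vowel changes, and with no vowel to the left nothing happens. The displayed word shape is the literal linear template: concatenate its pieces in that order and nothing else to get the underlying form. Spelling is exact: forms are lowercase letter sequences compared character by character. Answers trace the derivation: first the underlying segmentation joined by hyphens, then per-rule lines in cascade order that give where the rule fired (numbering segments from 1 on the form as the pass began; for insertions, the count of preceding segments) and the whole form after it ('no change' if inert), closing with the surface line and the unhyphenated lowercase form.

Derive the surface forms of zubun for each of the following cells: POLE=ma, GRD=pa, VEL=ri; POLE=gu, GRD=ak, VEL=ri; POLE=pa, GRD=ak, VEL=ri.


cell POLE=ma, GRD=pa, VEL=ri:
underlying: li-zubun-za-blo
1. k -> g, p -> b, s -> z / _ Z: no change
2. o -> e, u -> i / F C0 _: fires at position(s) 4: lizibunzablo
surface: lizibunzablo

cell POLE=gu, GRD=ak, VEL=ri:
underlying: zok-zubun-za-la
1. k -> g, p -> b, s -> z / _ Z: fires at position(s) 3: zogzubunzala
2. o -> e, u -> i / F C0 _: no change
surface: zogzubunzala

cell POLE=pa, GRD=ak, VEL=ri:
underlying: fe-zubun-za-la
1. k -> g, p -> b, s -> z / _ Z: no change
2. o -> e, u -> i / F C0 _: fires at position(s) 4: fezibunzala
surface: fezibunzala


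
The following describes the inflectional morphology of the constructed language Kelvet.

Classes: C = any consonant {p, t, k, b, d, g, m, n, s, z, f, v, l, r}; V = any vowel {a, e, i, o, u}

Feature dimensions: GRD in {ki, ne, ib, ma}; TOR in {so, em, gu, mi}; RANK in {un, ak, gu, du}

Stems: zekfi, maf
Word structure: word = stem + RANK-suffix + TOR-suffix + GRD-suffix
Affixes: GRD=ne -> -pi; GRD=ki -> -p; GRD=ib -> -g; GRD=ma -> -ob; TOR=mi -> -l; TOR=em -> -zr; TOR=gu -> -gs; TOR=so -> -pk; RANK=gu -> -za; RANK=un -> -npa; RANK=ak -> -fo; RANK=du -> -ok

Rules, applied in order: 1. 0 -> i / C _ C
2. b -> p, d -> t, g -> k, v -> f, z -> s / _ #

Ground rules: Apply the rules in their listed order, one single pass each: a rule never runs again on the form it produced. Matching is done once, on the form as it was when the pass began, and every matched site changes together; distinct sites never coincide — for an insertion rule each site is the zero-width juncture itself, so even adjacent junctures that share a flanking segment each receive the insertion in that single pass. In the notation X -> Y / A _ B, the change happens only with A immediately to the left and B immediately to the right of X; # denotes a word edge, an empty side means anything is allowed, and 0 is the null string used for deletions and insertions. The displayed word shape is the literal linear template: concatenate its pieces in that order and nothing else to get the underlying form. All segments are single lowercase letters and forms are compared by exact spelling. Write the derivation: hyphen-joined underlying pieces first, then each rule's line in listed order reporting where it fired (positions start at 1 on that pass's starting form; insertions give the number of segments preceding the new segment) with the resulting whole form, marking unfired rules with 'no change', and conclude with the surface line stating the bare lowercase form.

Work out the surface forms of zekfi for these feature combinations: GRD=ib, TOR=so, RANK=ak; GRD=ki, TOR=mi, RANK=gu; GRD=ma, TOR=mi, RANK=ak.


cell GRD=ib, TOR=so, RANK=ak:
underlying: zekfi-fo-pk-g
1. 0 -> i / C _ C: inserts after position(s) 3, 8, 9: zekififopikig
2. b -> p, d -> t, g -> k, v -> f, z -> s / _ #: fires at position(s) 13: zekififopikik
surface: zekififopikik

cell GRD=ki, TOR=mi, RANK=gu:
underlying: zekfi-za-l-p
1. 0 -> i / C _ C: inserts after position(s) 3, 8: zekifizalip
2. b -> p, d -> t, g -> k, v -> f, z -> s / _ #: no change
surface: zekifizalip

cell GRD=ma, TOR=mi, RANK=ak:
underlying: zekfi-fo-l-ob
1. 0 -> i / C _ C: inserts after position(s) 3: zekififolob
2. b -> p, d -> t, g -> k, v -> f, z -> s / _ #: fires at position(s) 11: zekififolop
surface: zekififolop


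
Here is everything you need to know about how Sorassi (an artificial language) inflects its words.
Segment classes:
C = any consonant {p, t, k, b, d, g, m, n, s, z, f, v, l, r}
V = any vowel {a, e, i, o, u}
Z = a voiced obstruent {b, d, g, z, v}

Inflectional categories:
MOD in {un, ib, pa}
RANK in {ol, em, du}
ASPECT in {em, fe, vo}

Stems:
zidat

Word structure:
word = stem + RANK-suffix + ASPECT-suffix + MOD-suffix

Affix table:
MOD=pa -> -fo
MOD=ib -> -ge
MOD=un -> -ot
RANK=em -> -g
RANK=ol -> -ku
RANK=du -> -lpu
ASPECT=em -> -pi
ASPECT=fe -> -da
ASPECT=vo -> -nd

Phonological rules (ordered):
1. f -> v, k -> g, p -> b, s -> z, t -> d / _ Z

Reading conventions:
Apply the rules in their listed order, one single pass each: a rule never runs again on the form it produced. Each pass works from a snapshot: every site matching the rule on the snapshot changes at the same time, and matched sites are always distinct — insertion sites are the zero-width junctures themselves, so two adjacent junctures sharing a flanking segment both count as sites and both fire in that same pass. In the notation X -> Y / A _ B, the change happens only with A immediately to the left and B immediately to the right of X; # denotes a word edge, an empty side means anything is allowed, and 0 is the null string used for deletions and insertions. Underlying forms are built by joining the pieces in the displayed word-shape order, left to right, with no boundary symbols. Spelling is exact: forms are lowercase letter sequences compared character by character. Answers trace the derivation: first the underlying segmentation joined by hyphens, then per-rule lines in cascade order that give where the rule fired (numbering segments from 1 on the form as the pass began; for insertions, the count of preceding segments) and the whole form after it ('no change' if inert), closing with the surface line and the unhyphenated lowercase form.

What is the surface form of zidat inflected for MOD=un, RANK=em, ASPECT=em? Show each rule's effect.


underlying: zidat-g-pi-ot
1. f -> v, k -> g, p -> b, s -> z, t -> d / _ Z: fires at position(s) 5: zidadgpiot
surface: zidadgpiot


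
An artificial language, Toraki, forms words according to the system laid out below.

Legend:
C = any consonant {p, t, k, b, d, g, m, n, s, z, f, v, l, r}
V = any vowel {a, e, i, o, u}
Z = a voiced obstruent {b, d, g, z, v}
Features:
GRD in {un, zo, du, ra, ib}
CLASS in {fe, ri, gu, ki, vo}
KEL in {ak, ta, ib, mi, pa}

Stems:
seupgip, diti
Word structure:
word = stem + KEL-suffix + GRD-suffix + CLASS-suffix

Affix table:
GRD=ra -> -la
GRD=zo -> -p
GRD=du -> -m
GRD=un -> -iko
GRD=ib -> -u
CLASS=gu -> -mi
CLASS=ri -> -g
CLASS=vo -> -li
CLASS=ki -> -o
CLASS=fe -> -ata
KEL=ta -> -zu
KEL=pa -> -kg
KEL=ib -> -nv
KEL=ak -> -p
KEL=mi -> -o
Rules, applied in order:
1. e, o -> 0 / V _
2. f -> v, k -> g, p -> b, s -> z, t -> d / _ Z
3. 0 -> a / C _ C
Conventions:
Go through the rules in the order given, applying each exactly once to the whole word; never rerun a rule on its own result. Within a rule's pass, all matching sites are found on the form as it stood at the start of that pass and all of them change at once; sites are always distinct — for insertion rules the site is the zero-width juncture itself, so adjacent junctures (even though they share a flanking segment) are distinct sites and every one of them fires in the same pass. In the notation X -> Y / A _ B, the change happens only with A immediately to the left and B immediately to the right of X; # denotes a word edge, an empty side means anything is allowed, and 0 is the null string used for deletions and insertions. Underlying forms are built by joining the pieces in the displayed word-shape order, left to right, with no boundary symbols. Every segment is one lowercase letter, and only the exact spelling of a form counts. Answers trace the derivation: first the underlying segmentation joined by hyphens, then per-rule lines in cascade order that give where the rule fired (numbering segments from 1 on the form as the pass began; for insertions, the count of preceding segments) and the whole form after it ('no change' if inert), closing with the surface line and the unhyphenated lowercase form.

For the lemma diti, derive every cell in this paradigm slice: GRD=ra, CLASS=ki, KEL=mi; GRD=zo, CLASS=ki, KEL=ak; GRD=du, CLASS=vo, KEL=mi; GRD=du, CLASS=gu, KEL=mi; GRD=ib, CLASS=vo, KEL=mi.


cell GRD=ra, CLASS=ki, KEL=mi:
underlying: diti-o-la-o
1. e, o -> 0 / V _: fires at position(s) 5, 8: ditila
2. f -> v, k -> g, p -> b, s -> z, t -> d / _ Z: no change
3. 0 -> a / C _ C: no change
surface: ditila

cell GRD=zo, CLASS=ki, KEL=ak:
underlying: diti-p-p-o
1. e, o -> 0 / V _: no change
2. f -> v, k -> g, p -> b, s -> z, t -> d / _ Z: no change
3. 0 -> a / C _ C: inserts after position(s) 5: ditipapo
surface: ditipapo

cell GRD=du, CLASS=vo, KEL=mi:
underlying: diti-o-m-li
1. e, o -> 0 / V _: fires at position(s) 5: ditimli
2. f -> v, k -> g, p -> b, s -> z, t -> d / _ Z: no change
3. 0 -> a / C _ C: inserts after position(s) 5: ditimali
surface: ditimali

cell GRD=du, CLASS=gu, KEL=mi:
underlying: diti-o-m-mi
1. e, o -> 0 / V _: fires at position(s) 5: ditimmi
2. f -> v, k -> g, p -> b, s -> z, t -> d / _ Z: no change
3. 0 -> a / C _ C: inserts after position(s) 5: ditimami
surface: ditimami

cell GRD=ib, CLASS=vo, KEL=mi:
underlying: diti-o-u-li
1. e, o -> 0 / V _: fires at position(s) 5: ditiuli
2. f -> v, k -> g, p -> b, s -> z, t -> d / _ Z: no change
3. 0 -> a / C _ C: no change
surface: ditiuli


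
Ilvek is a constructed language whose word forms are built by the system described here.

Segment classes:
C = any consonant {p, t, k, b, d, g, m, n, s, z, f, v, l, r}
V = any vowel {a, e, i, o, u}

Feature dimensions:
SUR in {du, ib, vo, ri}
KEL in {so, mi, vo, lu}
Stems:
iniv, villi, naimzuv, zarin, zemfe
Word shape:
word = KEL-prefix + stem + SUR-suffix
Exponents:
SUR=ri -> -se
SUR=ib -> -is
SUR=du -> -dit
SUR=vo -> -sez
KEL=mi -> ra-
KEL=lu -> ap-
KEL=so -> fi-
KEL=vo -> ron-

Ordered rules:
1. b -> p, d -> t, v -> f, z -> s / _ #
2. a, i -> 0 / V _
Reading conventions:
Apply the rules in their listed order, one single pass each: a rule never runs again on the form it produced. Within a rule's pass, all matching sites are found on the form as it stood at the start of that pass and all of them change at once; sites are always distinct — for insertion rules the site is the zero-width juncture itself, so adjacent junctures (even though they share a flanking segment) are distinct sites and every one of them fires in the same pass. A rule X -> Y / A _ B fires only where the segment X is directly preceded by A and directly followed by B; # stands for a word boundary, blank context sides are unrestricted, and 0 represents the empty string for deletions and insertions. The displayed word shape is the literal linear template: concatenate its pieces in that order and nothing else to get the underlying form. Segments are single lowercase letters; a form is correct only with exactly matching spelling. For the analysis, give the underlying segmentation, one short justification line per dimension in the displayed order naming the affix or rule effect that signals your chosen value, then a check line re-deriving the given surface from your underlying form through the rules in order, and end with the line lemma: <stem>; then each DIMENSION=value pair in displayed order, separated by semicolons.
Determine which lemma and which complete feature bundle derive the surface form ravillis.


underlying: ra-villi-is
SUR=ib - signalled by the affix -is
KEL=mi - signalled by the affix ra-
check: ravilliis -> ravilliis -> ravillis
lemma: villi; SUR=ib; KEL=mi


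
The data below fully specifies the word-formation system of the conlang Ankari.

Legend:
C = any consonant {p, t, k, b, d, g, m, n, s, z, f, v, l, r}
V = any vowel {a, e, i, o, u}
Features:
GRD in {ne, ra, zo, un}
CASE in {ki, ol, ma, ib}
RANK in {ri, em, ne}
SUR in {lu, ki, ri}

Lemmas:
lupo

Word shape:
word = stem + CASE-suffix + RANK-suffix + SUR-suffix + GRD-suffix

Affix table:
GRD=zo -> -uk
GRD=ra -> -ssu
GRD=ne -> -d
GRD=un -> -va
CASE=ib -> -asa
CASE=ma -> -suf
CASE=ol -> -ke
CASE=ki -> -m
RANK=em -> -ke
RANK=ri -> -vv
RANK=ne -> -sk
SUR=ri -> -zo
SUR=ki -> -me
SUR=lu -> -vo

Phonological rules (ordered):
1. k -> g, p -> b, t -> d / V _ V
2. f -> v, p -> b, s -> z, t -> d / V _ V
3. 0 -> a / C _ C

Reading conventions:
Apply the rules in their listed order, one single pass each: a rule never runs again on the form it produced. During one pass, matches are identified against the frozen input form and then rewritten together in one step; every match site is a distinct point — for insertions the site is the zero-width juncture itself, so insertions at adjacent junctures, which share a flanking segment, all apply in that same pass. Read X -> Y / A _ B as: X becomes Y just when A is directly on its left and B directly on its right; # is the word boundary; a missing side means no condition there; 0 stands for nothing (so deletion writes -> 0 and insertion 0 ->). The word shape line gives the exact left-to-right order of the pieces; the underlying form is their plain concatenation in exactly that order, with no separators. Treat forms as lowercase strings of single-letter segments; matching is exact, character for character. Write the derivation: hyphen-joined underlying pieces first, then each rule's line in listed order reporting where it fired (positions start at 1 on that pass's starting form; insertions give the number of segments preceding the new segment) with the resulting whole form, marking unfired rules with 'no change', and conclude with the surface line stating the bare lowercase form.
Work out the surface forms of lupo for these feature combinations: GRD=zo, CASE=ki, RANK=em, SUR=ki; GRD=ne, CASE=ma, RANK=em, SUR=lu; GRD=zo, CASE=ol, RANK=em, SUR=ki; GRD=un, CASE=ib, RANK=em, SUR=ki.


cell GRD=zo, CASE=ki, RANK=em, SUR=ki:
underlying: lupo-m-ke-me-uk
1. k -> g, p -> b, t -> d / V _ V: fires at position(s) 3: lubomkemeuk
2. f -> v, p -> b, s -> z, t -> d / V _ V: no change
3. 0 -> a / C _ C: inserts after position(s) 5: lubomakemeuk
surface: lubomakemeuk

cell GRD=ne, CASE=ma, RANK=em, SUR=lu:
underlying: lupo-suf-ke-vo-d
1. k -> g, p -> b, t -> d / V _ V: fires at position(s) 3: lubosufkevod
2. f -> v, p -> b, s -> z, t -> d / V _ V: fires at position(s) 5: lubozufkevod
3. 0 -> a / C _ C: inserts after position(s) 7: lubozufakevod
surface: lubozufakevod

cell GRD=zo, CASE=ol, RANK=em, SUR=ki:
underlying: lupo-ke-ke-me-uk
1. k -> g, p -> b, t -> d / V _ V: fires at position(s) 3, 5, 7: lubogegemeuk
2. f -> v, p -> b, s -> z, t -> d / V _ V: no change
3. 0 -> a / C _ C: no change
surface: lubogegemeuk

cell GRD=un, CASE=ib, RANK=em, SUR=ki:
underlying: lupo-asa-ke-me-va
1. k -> g, p -> b, t -> d / V _ V: fires at position(s) 3, 8: luboasagemeva
2. f -> v, p -> b, s -> z, t -> d / V _ V: fires at position(s) 6: luboazagemeva
3. 0 -> a / C _ C: no change
surface: luboazagemeva


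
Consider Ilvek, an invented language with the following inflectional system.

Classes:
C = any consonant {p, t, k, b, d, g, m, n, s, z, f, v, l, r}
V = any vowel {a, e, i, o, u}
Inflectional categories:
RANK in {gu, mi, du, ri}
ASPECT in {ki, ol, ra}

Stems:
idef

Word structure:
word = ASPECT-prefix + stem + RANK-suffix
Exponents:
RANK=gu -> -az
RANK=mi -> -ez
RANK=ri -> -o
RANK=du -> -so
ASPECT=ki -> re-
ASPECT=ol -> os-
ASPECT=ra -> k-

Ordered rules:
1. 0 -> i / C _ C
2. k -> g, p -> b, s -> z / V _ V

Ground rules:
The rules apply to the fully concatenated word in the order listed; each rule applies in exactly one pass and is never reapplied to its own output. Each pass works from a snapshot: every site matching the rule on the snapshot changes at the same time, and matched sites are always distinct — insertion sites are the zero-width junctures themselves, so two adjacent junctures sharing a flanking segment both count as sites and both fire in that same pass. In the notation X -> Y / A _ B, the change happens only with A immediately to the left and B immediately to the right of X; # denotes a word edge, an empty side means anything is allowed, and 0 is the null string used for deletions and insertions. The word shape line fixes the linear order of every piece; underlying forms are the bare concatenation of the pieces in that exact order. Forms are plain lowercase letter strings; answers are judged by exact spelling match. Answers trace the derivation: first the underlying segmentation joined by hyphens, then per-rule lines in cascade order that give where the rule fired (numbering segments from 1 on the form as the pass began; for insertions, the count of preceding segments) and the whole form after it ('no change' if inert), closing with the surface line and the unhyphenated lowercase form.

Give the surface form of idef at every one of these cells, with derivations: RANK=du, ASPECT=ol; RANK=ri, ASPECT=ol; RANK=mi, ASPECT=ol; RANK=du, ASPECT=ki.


cell RANK=du, ASPECT=ol:
underlying: os-idef-so
1. 0 -> i / C _ C: inserts after position(s) 6: osidefiso
2. k -> g, p -> b, s -> z / V _ V: fires at position(s) 2, 8: ozidefizo
surface: ozidefizo

cell RANK=ri, ASPECT=ol:
underlying: os-idef-o
1. 0 -> i / C _ C: no change
2. k -> g, p -> b, s -> z / V _ V: fires at position(s) 2: ozidefo
surface: ozidefo

cell RANK=mi, ASPECT=ol:
underlying: os-idef-ez
1. 0 -> i / C _ C: no change
2. k -> g, p -> b, s -> z / V _ V: fires at position(s) 2: ozidefez
surface: ozidefez

cell RANK=du, ASPECT=ki:
underlying: re-idef-so
1. 0 -> i / C _ C: inserts after position(s) 6: reidefiso
2. k -> g, p -> b, s -> z / V _ V: fires at position(s) 8: reidefizo
surface: reidefizo


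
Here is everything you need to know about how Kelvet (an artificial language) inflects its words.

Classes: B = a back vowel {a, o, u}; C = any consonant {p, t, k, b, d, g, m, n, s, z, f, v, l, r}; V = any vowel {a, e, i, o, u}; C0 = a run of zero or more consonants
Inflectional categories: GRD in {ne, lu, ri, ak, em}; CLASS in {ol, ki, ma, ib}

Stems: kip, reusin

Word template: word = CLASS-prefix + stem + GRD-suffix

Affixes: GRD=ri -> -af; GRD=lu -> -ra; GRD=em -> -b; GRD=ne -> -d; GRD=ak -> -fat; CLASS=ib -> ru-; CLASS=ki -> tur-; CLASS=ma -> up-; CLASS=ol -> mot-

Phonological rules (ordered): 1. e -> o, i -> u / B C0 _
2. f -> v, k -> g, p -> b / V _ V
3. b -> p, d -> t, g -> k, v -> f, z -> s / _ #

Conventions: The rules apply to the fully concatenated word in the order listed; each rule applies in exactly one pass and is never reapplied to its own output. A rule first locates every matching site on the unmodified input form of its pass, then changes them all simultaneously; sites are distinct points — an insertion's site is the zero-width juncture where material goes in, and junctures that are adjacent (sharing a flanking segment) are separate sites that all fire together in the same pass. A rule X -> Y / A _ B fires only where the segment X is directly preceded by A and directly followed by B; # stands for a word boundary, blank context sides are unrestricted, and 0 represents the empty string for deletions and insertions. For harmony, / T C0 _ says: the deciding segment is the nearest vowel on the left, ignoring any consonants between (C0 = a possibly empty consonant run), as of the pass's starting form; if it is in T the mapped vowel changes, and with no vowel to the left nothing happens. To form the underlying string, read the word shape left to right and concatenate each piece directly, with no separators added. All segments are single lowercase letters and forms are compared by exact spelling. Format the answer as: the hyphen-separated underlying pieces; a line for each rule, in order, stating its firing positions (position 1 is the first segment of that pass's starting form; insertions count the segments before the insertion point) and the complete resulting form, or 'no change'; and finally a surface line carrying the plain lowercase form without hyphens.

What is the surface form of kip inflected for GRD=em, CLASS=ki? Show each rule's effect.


underlying: tur-kip-b
1. e -> o, i -> u / B C0 _: fires at position(s) 5: turkupb
2. f -> v, k -> g, p -> b / V _ V: no change
3. b -> p, d -> t, g -> k, v -> f, z -> s / _ #: fires at position(s) 7: turkupp
surface: turkupp


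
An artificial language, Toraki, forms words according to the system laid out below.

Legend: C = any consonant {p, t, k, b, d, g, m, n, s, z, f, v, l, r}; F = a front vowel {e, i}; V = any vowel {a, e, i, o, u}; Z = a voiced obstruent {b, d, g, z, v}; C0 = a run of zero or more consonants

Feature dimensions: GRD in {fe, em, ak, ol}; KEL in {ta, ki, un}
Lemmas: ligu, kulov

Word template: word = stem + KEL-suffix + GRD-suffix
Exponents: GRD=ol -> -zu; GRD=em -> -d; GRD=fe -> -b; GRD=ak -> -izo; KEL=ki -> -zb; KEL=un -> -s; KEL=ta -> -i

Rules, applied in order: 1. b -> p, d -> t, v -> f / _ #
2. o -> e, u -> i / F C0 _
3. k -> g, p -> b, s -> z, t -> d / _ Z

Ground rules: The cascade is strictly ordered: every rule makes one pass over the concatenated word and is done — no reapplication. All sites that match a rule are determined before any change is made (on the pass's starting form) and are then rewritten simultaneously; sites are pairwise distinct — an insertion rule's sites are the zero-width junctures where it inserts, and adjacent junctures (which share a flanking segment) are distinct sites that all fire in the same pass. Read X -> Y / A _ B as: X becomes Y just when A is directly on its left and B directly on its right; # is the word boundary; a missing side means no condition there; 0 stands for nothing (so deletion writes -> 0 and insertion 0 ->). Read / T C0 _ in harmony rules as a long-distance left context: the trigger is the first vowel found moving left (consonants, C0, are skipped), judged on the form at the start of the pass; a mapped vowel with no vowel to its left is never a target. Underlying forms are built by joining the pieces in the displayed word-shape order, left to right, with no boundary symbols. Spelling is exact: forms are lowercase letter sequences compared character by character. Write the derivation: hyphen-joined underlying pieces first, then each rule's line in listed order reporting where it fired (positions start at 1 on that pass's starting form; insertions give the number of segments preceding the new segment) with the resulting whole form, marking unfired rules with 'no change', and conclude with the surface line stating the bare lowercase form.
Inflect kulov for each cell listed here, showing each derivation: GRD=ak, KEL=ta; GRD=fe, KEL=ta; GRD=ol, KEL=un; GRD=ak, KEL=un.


cell GRD=ak, KEL=ta:
underlying: kulov-i-izo
1. b -> p, d -> t, v -> f / _ #: no change
2. o -> e, u -> i / F C0 _: fires at position(s) 9: kuloviize
3. k -> g, p -> b, s -> z, t -> d / _ Z: no change
surface: kuloviize

cell GRD=fe, KEL=ta:
underlying: kulov-i-b
1. b -> p, d -> t, v -> f / _ #: fires at position(s) 7: kulovip
2. o -> e, u -> i / F C0 _: no change
3. k -> g, p -> b, s -> z, t -> d / _ Z: no change
surface: kulovip

cell GRD=ol, KEL=un:
underlying: kulov-s-zu
1. b -> p, d -> t, v -> f / _ #: no change
2. o -> e, u -> i / F C0 _: no change
3. k -> g, p -> b, s -> z, t -> d / _ Z: fires at position(s) 6: kulovzzu
surface: kulovzzu

cell GRD=ak, KEL=un:
underlying: kulov-s-izo
1. b -> p, d -> t, v -> f / _ #: no change
2. o -> e, u -> i / F C0 _: fires at position(s) 9: kulovsize
3. k -> g, p -> b, s -> z, t -> d / _ Z: no change
surface: kulovsize
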